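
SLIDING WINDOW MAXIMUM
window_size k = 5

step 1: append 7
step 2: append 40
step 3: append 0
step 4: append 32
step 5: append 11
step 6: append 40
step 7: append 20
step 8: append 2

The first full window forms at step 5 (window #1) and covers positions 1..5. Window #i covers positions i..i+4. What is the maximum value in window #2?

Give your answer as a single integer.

step 1: append 7 -> window=[7] (not full yet)
step 2: append 40 -> window=[7, 40] (not full yet)
step 3: append 0 -> window=[7, 40, 0] (not full yet)
step 4: append 32 -> window=[7, 40, 0, 32] (not full yet)
step 5: append 11 -> window=[7, 40, 0, 32, 11] -> max=40
step 6: append 40 -> window=[40, 0, 32, 11, 40] -> max=40
Window #2 max = 40

Answer: 40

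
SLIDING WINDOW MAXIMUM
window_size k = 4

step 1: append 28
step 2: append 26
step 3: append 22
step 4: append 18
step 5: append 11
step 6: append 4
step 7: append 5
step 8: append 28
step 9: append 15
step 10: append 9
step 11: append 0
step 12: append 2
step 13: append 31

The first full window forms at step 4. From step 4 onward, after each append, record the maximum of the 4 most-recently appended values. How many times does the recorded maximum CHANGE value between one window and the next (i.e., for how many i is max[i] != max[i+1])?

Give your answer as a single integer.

step 1: append 28 -> window=[28] (not full yet)
step 2: append 26 -> window=[28, 26] (not full yet)
step 3: append 22 -> window=[28, 26, 22] (not full yet)
step 4: append 18 -> window=[28, 26, 22, 18] -> max=28
step 5: append 11 -> window=[26, 22, 18, 11] -> max=26
step 6: append 4 -> window=[22, 18, 11, 4] -> max=22
step 7: append 5 -> window=[18, 11, 4, 5] -> max=18
step 8: append 28 -> window=[11, 4, 5, 28] -> max=28
step 9: append 15 -> window=[4, 5, 28, 15] -> max=28
step 10: append 9 -> window=[5, 28, 15, 9] -> max=28
step 11: append 0 -> window=[28, 15, 9, 0] -> max=28
step 12: append 2 -> window=[15, 9, 0, 2] -> max=15
step 13: append 31 -> window=[9, 0, 2, 31] -> max=31
Recorded maximums: 28 26 22 18 28 28 28 28 15 31
Changes between consecutive maximums: 6

Answer: 6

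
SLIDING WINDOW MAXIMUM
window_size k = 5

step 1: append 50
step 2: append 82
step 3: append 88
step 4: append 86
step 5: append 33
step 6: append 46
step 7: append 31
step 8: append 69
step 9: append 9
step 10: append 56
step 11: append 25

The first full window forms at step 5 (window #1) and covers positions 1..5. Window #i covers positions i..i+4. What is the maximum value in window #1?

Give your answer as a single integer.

step 1: append 50 -> window=[50] (not full yet)
step 2: append 82 -> window=[50, 82] (not full yet)
step 3: append 88 -> window=[50, 82, 88] (not full yet)
step 4: append 86 -> window=[50, 82, 88, 86] (not full yet)
step 5: append 33 -> window=[50, 82, 88, 86, 33] -> max=88
Window #1 max = 88

Answer: 88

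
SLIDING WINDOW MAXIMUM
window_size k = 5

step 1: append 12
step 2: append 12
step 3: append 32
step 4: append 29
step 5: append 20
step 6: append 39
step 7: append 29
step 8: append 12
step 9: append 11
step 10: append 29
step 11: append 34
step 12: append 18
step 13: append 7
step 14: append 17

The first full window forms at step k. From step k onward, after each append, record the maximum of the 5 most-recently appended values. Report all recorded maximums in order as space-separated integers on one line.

Answer: 32 39 39 39 39 39 34 34 34 34

Derivation:
step 1: append 12 -> window=[12] (not full yet)
step 2: append 12 -> window=[12, 12] (not full yet)
step 3: append 32 -> window=[12, 12, 32] (not full yet)
step 4: append 29 -> window=[12, 12, 32, 29] (not full yet)
step 5: append 20 -> window=[12, 12, 32, 29, 20] -> max=32
step 6: append 39 -> window=[12, 32, 29, 20, 39] -> max=39
step 7: append 29 -> window=[32, 29, 20, 39, 29] -> max=39
step 8: append 12 -> window=[29, 20, 39, 29, 12] -> max=39
step 9: append 11 -> window=[20, 39, 29, 12, 11] -> max=39
step 10: append 29 -> window=[39, 29, 12, 11, 29] -> max=39
step 11: append 34 -> window=[29, 12, 11, 29, 34] -> max=34
step 12: append 18 -> window=[12, 11, 29, 34, 18] -> max=34
step 13: append 7 -> window=[11, 29, 34, 18, 7] -> max=34
step 14: append 17 -> window=[29, 34, 18, 7, 17] -> max=34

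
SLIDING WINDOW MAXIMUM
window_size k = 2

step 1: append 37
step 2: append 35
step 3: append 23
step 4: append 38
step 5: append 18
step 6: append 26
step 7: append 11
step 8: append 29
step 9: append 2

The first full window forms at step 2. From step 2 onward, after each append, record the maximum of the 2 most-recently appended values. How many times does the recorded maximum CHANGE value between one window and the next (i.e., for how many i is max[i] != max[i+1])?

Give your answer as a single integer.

step 1: append 37 -> window=[37] (not full yet)
step 2: append 35 -> window=[37, 35] -> max=37
step 3: append 23 -> window=[35, 23] -> max=35
step 4: append 38 -> window=[23, 38] -> max=38
step 5: append 18 -> window=[38, 18] -> max=38
step 6: append 26 -> window=[18, 26] -> max=26
step 7: append 11 -> window=[26, 11] -> max=26
step 8: append 29 -> window=[11, 29] -> max=29
step 9: append 2 -> window=[29, 2] -> max=29
Recorded maximums: 37 35 38 38 26 26 29 29
Changes between consecutive maximums: 4

Answer: 4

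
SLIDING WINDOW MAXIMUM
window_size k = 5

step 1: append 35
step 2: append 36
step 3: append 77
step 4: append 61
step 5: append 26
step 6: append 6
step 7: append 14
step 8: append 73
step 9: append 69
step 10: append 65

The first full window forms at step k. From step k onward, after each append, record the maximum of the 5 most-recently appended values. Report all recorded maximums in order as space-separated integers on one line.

step 1: append 35 -> window=[35] (not full yet)
step 2: append 36 -> window=[35, 36] (not full yet)
step 3: append 77 -> window=[35, 36, 77] (not full yet)
step 4: append 61 -> window=[35, 36, 77, 61] (not full yet)
step 5: append 26 -> window=[35, 36, 77, 61, 26] -> max=77
step 6: append 6 -> window=[36, 77, 61, 26, 6] -> max=77
step 7: append 14 -> window=[77, 61, 26, 6, 14] -> max=77
step 8: append 73 -> window=[61, 26, 6, 14, 73] -> max=73
step 9: append 69 -> window=[26, 6, 14, 73, 69] -> max=73
step 10: append 65 -> window=[6, 14, 73, 69, 65] -> max=73

Answer: 77 77 77 73 73 73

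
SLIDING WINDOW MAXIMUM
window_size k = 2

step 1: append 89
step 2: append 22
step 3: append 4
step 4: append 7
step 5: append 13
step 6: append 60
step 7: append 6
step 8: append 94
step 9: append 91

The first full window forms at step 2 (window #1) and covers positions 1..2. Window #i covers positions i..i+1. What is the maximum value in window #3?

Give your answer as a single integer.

Answer: 7

Derivation:
step 1: append 89 -> window=[89] (not full yet)
step 2: append 22 -> window=[89, 22] -> max=89
step 3: append 4 -> window=[22, 4] -> max=22
step 4: append 7 -> window=[4, 7] -> max=7
Window #3 max = 7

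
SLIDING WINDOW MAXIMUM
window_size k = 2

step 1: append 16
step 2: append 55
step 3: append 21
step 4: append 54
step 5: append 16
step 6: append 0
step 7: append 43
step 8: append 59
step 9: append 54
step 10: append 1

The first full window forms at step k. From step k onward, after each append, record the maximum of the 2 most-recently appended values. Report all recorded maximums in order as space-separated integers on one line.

Answer: 55 55 54 54 16 43 59 59 54

Derivation:
step 1: append 16 -> window=[16] (not full yet)
step 2: append 55 -> window=[16, 55] -> max=55
step 3: append 21 -> window=[55, 21] -> max=55
step 4: append 54 -> window=[21, 54] -> max=54
step 5: append 16 -> window=[54, 16] -> max=54
step 6: append 0 -> window=[16, 0] -> max=16
step 7: append 43 -> window=[0, 43] -> max=43
step 8: append 59 -> window=[43, 59] -> max=59
step 9: append 54 -> window=[59, 54] -> max=59
step 10: append 1 -> window=[54, 1] -> max=54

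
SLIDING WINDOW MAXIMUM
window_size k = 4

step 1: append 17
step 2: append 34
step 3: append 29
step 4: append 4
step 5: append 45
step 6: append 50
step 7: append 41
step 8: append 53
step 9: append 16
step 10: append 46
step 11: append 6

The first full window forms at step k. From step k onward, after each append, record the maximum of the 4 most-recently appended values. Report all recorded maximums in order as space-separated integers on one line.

Answer: 34 45 50 50 53 53 53 53

Derivation:
step 1: append 17 -> window=[17] (not full yet)
step 2: append 34 -> window=[17, 34] (not full yet)
step 3: append 29 -> window=[17, 34, 29] (not full yet)
step 4: append 4 -> window=[17, 34, 29, 4] -> max=34
step 5: append 45 -> window=[34, 29, 4, 45] -> max=45
step 6: append 50 -> window=[29, 4, 45, 50] -> max=50
step 7: append 41 -> window=[4, 45, 50, 41] -> max=50
step 8: append 53 -> window=[45, 50, 41, 53] -> max=53
step 9: append 16 -> window=[50, 41, 53, 16] -> max=53
step 10: append 46 -> window=[41, 53, 16, 46] -> max=53
step 11: append 6 -> window=[53, 16, 46, 6] -> max=53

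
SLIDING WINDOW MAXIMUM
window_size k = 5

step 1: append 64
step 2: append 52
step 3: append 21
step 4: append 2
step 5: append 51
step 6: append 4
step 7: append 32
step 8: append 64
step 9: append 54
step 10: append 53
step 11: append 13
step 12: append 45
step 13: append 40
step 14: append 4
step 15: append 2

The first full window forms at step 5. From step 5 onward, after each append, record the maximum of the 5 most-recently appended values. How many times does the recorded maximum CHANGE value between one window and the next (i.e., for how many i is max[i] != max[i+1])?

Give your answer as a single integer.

Answer: 6

Derivation:
step 1: append 64 -> window=[64] (not full yet)
step 2: append 52 -> window=[64, 52] (not full yet)
step 3: append 21 -> window=[64, 52, 21] (not full yet)
step 4: append 2 -> window=[64, 52, 21, 2] (not full yet)
step 5: append 51 -> window=[64, 52, 21, 2, 51] -> max=64
step 6: append 4 -> window=[52, 21, 2, 51, 4] -> max=52
step 7: append 32 -> window=[21, 2, 51, 4, 32] -> max=51
step 8: append 64 -> window=[2, 51, 4, 32, 64] -> max=64
step 9: append 54 -> window=[51, 4, 32, 64, 54] -> max=64
step 10: append 53 -> window=[4, 32, 64, 54, 53] -> max=64
step 11: append 13 -> window=[32, 64, 54, 53, 13] -> max=64
step 12: append 45 -> window=[64, 54, 53, 13, 45] -> max=64
step 13: append 40 -> window=[54, 53, 13, 45, 40] -> max=54
step 14: append 4 -> window=[53, 13, 45, 40, 4] -> max=53
step 15: append 2 -> window=[13, 45, 40, 4, 2] -> max=45
Recorded maximums: 64 52 51 64 64 64 64 64 54 53 45
Changes between consecutive maximums: 6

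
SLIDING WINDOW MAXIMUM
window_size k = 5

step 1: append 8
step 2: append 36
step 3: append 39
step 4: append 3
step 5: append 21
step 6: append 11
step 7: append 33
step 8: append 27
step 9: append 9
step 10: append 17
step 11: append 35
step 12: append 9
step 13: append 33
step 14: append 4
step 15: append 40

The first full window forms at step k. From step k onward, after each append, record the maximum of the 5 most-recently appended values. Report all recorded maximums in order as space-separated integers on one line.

Answer: 39 39 39 33 33 33 35 35 35 35 40

Derivation:
step 1: append 8 -> window=[8] (not full yet)
step 2: append 36 -> window=[8, 36] (not full yet)
step 3: append 39 -> window=[8, 36, 39] (not full yet)
step 4: append 3 -> window=[8, 36, 39, 3] (not full yet)
step 5: append 21 -> window=[8, 36, 39, 3, 21] -> max=39
step 6: append 11 -> window=[36, 39, 3, 21, 11] -> max=39
step 7: append 33 -> window=[39, 3, 21, 11, 33] -> max=39
step 8: append 27 -> window=[3, 21, 11, 33, 27] -> max=33
step 9: append 9 -> window=[21, 11, 33, 27, 9] -> max=33
step 10: append 17 -> window=[11, 33, 27, 9, 17] -> max=33
step 11: append 35 -> window=[33, 27, 9, 17, 35] -> max=35
step 12: append 9 -> window=[27, 9, 17, 35, 9] -> max=35
step 13: append 33 -> window=[9, 17, 35, 9, 33] -> max=35
step 14: append 4 -> window=[17, 35, 9, 33, 4] -> max=35
step 15: append 40 -> window=[35, 9, 33, 4, 40] -> max=40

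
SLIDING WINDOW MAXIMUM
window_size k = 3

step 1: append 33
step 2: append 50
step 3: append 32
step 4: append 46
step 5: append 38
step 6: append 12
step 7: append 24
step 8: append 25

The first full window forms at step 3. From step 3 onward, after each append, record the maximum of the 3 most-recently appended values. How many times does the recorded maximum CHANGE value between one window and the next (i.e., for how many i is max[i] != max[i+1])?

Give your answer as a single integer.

step 1: append 33 -> window=[33] (not full yet)
step 2: append 50 -> window=[33, 50] (not full yet)
step 3: append 32 -> window=[33, 50, 32] -> max=50
step 4: append 46 -> window=[50, 32, 46] -> max=50
step 5: append 38 -> window=[32, 46, 38] -> max=46
step 6: append 12 -> window=[46, 38, 12] -> max=46
step 7: append 24 -> window=[38, 12, 24] -> max=38
step 8: append 25 -> window=[12, 24, 25] -> max=25
Recorded maximums: 50 50 46 46 38 25
Changes between consecutive maximums: 3

Answer: 3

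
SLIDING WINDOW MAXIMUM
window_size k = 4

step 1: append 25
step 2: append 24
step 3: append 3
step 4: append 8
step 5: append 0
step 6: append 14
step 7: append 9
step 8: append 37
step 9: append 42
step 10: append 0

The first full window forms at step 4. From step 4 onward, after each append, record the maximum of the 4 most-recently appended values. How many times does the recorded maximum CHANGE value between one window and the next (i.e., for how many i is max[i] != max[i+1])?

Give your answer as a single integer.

step 1: append 25 -> window=[25] (not full yet)
step 2: append 24 -> window=[25, 24] (not full yet)
step 3: append 3 -> window=[25, 24, 3] (not full yet)
step 4: append 8 -> window=[25, 24, 3, 8] -> max=25
step 5: append 0 -> window=[24, 3, 8, 0] -> max=24
step 6: append 14 -> window=[3, 8, 0, 14] -> max=14
step 7: append 9 -> window=[8, 0, 14, 9] -> max=14
step 8: append 37 -> window=[0, 14, 9, 37] -> max=37
step 9: append 42 -> window=[14, 9, 37, 42] -> max=42
step 10: append 0 -> window=[9, 37, 42, 0] -> max=42
Recorded maximums: 25 24 14 14 37 42 42
Changes between consecutive maximums: 4

Answer: 4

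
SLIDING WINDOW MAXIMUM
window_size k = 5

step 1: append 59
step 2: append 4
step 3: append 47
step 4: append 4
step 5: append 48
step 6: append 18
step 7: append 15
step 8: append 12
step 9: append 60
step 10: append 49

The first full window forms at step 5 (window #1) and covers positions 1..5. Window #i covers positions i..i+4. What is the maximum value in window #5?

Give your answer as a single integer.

step 1: append 59 -> window=[59] (not full yet)
step 2: append 4 -> window=[59, 4] (not full yet)
step 3: append 47 -> window=[59, 4, 47] (not full yet)
step 4: append 4 -> window=[59, 4, 47, 4] (not full yet)
step 5: append 48 -> window=[59, 4, 47, 4, 48] -> max=59
step 6: append 18 -> window=[4, 47, 4, 48, 18] -> max=48
step 7: append 15 -> window=[47, 4, 48, 18, 15] -> max=48
step 8: append 12 -> window=[4, 48, 18, 15, 12] -> max=48
step 9: append 60 -> window=[48, 18, 15, 12, 60] -> max=60
Window #5 max = 60

Answer: 60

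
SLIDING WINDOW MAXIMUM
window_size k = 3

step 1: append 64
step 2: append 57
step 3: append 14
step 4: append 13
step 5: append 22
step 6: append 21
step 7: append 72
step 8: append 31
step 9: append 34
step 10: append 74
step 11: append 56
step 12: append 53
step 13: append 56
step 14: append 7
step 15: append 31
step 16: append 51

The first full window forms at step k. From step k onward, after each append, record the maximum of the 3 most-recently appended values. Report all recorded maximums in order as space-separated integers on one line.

Answer: 64 57 22 22 72 72 72 74 74 74 56 56 56 51

Derivation:
step 1: append 64 -> window=[64] (not full yet)
step 2: append 57 -> window=[64, 57] (not full yet)
step 3: append 14 -> window=[64, 57, 14] -> max=64
step 4: append 13 -> window=[57, 14, 13] -> max=57
step 5: append 22 -> window=[14, 13, 22] -> max=22
step 6: append 21 -> window=[13, 22, 21] -> max=22
step 7: append 72 -> window=[22, 21, 72] -> max=72
step 8: append 31 -> window=[21, 72, 31] -> max=72
step 9: append 34 -> window=[72, 31, 34] -> max=72
step 10: append 74 -> window=[31, 34, 74] -> max=74
step 11: append 56 -> window=[34, 74, 56] -> max=74
step 12: append 53 -> window=[74, 56, 53] -> max=74
step 13: append 56 -> window=[56, 53, 56] -> max=56
step 14: append 7 -> window=[53, 56, 7] -> max=56
step 15: append 31 -> window=[56, 7, 31] -> max=56
step 16: append 51 -> window=[7, 31, 51] -> max=51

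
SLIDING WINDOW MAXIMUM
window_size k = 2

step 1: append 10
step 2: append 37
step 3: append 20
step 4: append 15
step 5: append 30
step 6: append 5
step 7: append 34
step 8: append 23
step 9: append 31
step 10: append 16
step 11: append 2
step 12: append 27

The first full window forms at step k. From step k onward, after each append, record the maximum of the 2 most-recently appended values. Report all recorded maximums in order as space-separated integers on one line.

step 1: append 10 -> window=[10] (not full yet)
step 2: append 37 -> window=[10, 37] -> max=37
step 3: append 20 -> window=[37, 20] -> max=37
step 4: append 15 -> window=[20, 15] -> max=20
step 5: append 30 -> window=[15, 30] -> max=30
step 6: append 5 -> window=[30, 5] -> max=30
step 7: append 34 -> window=[5, 34] -> max=34
step 8: append 23 -> window=[34, 23] -> max=34
step 9: append 31 -> window=[23, 31] -> max=31
step 10: append 16 -> window=[31, 16] -> max=31
step 11: append 2 -> window=[16, 2] -> max=16
step 12: append 27 -> window=[2, 27] -> max=27

Answer: 37 37 20 30 30 34 34 31 31 16 27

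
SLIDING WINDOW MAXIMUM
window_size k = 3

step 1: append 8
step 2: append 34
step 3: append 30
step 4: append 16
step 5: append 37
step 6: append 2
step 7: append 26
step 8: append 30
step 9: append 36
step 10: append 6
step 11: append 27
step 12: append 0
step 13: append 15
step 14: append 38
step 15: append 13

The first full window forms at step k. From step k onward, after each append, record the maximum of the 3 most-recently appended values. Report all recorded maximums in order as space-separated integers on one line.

step 1: append 8 -> window=[8] (not full yet)
step 2: append 34 -> window=[8, 34] (not full yet)
step 3: append 30 -> window=[8, 34, 30] -> max=34
step 4: append 16 -> window=[34, 30, 16] -> max=34
step 5: append 37 -> window=[30, 16, 37] -> max=37
step 6: append 2 -> window=[16, 37, 2] -> max=37
step 7: append 26 -> window=[37, 2, 26] -> max=37
step 8: append 30 -> window=[2, 26, 30] -> max=30
step 9: append 36 -> window=[26, 30, 36] -> max=36
step 10: append 6 -> window=[30, 36, 6] -> max=36
step 11: append 27 -> window=[36, 6, 27] -> max=36
step 12: append 0 -> window=[6, 27, 0] -> max=27
step 13: append 15 -> window=[27, 0, 15] -> max=27
step 14: append 38 -> window=[0, 15, 38] -> max=38
step 15: append 13 -> window=[15, 38, 13] -> max=38

Answer: 34 34 37 37 37 30 36 36 36 27 27 38 38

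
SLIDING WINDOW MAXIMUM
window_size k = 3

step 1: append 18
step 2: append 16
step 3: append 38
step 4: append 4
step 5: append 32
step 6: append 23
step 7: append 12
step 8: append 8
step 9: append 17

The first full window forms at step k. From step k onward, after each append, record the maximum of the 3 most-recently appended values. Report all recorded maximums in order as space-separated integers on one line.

step 1: append 18 -> window=[18] (not full yet)
step 2: append 16 -> window=[18, 16] (not full yet)
step 3: append 38 -> window=[18, 16, 38] -> max=38
step 4: append 4 -> window=[16, 38, 4] -> max=38
step 5: append 32 -> window=[38, 4, 32] -> max=38
step 6: append 23 -> window=[4, 32, 23] -> max=32
step 7: append 12 -> window=[32, 23, 12] -> max=32
step 8: append 8 -> window=[23, 12, 8] -> max=23
step 9: append 17 -> window=[12, 8, 17] -> max=17

Answer: 38 38 38 32 32 23 17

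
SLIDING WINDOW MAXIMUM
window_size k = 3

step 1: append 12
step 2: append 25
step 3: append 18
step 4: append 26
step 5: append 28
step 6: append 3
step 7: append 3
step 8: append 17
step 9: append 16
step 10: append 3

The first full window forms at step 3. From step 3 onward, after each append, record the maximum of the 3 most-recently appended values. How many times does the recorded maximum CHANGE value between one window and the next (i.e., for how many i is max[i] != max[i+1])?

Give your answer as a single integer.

step 1: append 12 -> window=[12] (not full yet)
step 2: append 25 -> window=[12, 25] (not full yet)
step 3: append 18 -> window=[12, 25, 18] -> max=25
step 4: append 26 -> window=[25, 18, 26] -> max=26
step 5: append 28 -> window=[18, 26, 28] -> max=28
step 6: append 3 -> window=[26, 28, 3] -> max=28
step 7: append 3 -> window=[28, 3, 3] -> max=28
step 8: append 17 -> window=[3, 3, 17] -> max=17
step 9: append 16 -> window=[3, 17, 16] -> max=17
step 10: append 3 -> window=[17, 16, 3] -> max=17
Recorded maximums: 25 26 28 28 28 17 17 17
Changes between consecutive maximums: 3

Answer: 3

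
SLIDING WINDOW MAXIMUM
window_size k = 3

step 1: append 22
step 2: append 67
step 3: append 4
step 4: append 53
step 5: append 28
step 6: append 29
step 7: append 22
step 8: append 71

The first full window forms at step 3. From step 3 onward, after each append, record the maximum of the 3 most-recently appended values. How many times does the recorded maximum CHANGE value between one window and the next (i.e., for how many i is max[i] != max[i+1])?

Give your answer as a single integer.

step 1: append 22 -> window=[22] (not full yet)
step 2: append 67 -> window=[22, 67] (not full yet)
step 3: append 4 -> window=[22, 67, 4] -> max=67
step 4: append 53 -> window=[67, 4, 53] -> max=67
step 5: append 28 -> window=[4, 53, 28] -> max=53
step 6: append 29 -> window=[53, 28, 29] -> max=53
step 7: append 22 -> window=[28, 29, 22] -> max=29
step 8: append 71 -> window=[29, 22, 71] -> max=71
Recorded maximums: 67 67 53 53 29 71
Changes between consecutive maximums: 3

Answer: 3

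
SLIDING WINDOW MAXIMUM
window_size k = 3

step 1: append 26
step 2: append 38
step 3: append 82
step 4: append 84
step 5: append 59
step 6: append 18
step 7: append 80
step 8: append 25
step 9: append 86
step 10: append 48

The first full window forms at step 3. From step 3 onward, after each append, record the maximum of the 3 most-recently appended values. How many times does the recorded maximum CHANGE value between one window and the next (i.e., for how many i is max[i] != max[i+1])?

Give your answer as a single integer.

Answer: 3

Derivation:
step 1: append 26 -> window=[26] (not full yet)
step 2: append 38 -> window=[26, 38] (not full yet)
step 3: append 82 -> window=[26, 38, 82] -> max=82
step 4: append 84 -> window=[38, 82, 84] -> max=84
step 5: append 59 -> window=[82, 84, 59] -> max=84
step 6: append 18 -> window=[84, 59, 18] -> max=84
step 7: append 80 -> window=[59, 18, 80] -> max=80
step 8: append 25 -> window=[18, 80, 25] -> max=80
step 9: append 86 -> window=[80, 25, 86] -> max=86
step 10: append 48 -> window=[25, 86, 48] -> max=86
Recorded maximums: 82 84 84 84 80 80 86 86
Changes between consecutive maximums: 3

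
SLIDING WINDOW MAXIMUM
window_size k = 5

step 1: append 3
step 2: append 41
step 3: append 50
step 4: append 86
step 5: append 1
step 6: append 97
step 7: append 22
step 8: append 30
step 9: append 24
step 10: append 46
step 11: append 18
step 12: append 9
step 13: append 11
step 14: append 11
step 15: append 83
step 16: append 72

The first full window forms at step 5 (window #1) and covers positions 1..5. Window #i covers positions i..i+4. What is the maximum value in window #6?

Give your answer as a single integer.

step 1: append 3 -> window=[3] (not full yet)
step 2: append 41 -> window=[3, 41] (not full yet)
step 3: append 50 -> window=[3, 41, 50] (not full yet)
step 4: append 86 -> window=[3, 41, 50, 86] (not full yet)
step 5: append 1 -> window=[3, 41, 50, 86, 1] -> max=86
step 6: append 97 -> window=[41, 50, 86, 1, 97] -> max=97
step 7: append 22 -> window=[50, 86, 1, 97, 22] -> max=97
step 8: append 30 -> window=[86, 1, 97, 22, 30] -> max=97
step 9: append 24 -> window=[1, 97, 22, 30, 24] -> max=97
step 10: append 46 -> window=[97, 22, 30, 24, 46] -> max=97
Window #6 max = 97

Answer: 97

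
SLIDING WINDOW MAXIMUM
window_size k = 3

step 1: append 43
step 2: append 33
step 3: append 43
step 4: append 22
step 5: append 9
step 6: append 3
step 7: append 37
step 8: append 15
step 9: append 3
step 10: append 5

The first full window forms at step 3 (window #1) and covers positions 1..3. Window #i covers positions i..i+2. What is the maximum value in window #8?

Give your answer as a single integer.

step 1: append 43 -> window=[43] (not full yet)
step 2: append 33 -> window=[43, 33] (not full yet)
step 3: append 43 -> window=[43, 33, 43] -> max=43
step 4: append 22 -> window=[33, 43, 22] -> max=43
step 5: append 9 -> window=[43, 22, 9] -> max=43
step 6: append 3 -> window=[22, 9, 3] -> max=22
step 7: append 37 -> window=[9, 3, 37] -> max=37
step 8: append 15 -> window=[3, 37, 15] -> max=37
step 9: append 3 -> window=[37, 15, 3] -> max=37
step 10: append 5 -> window=[15, 3, 5] -> max=15
Window #8 max = 15

Answer: 15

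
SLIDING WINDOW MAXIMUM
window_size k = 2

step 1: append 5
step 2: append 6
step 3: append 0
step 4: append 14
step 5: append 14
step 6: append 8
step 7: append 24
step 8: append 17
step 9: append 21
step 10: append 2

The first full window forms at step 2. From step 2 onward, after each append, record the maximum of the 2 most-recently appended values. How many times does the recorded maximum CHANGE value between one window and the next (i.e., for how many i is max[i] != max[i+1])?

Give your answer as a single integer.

step 1: append 5 -> window=[5] (not full yet)
step 2: append 6 -> window=[5, 6] -> max=6
step 3: append 0 -> window=[6, 0] -> max=6
step 4: append 14 -> window=[0, 14] -> max=14
step 5: append 14 -> window=[14, 14] -> max=14
step 6: append 8 -> window=[14, 8] -> max=14
step 7: append 24 -> window=[8, 24] -> max=24
step 8: append 17 -> window=[24, 17] -> max=24
step 9: append 21 -> window=[17, 21] -> max=21
step 10: append 2 -> window=[21, 2] -> max=21
Recorded maximums: 6 6 14 14 14 24 24 21 21
Changes between consecutive maximums: 3

Answer: 3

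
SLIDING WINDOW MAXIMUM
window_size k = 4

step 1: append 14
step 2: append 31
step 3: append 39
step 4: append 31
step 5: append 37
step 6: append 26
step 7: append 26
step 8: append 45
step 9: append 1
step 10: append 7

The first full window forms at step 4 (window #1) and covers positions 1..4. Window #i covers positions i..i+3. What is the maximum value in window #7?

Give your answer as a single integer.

Answer: 45

Derivation:
step 1: append 14 -> window=[14] (not full yet)
step 2: append 31 -> window=[14, 31] (not full yet)
step 3: append 39 -> window=[14, 31, 39] (not full yet)
step 4: append 31 -> window=[14, 31, 39, 31] -> max=39
step 5: append 37 -> window=[31, 39, 31, 37] -> max=39
step 6: append 26 -> window=[39, 31, 37, 26] -> max=39
step 7: append 26 -> window=[31, 37, 26, 26] -> max=37
step 8: append 45 -> window=[37, 26, 26, 45] -> max=45
step 9: append 1 -> window=[26, 26, 45, 1] -> max=45
step 10: append 7 -> window=[26, 45, 1, 7] -> max=45
Window #7 max = 45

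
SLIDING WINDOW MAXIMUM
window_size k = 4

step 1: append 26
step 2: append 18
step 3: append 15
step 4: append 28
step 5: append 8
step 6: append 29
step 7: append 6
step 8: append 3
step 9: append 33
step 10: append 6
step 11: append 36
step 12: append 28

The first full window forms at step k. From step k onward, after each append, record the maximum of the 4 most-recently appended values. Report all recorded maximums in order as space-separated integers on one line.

step 1: append 26 -> window=[26] (not full yet)
step 2: append 18 -> window=[26, 18] (not full yet)
step 3: append 15 -> window=[26, 18, 15] (not full yet)
step 4: append 28 -> window=[26, 18, 15, 28] -> max=28
step 5: append 8 -> window=[18, 15, 28, 8] -> max=28
step 6: append 29 -> window=[15, 28, 8, 29] -> max=29
step 7: append 6 -> window=[28, 8, 29, 6] -> max=29
step 8: append 3 -> window=[8, 29, 6, 3] -> max=29
step 9: append 33 -> window=[29, 6, 3, 33] -> max=33
step 10: append 6 -> window=[6, 3, 33, 6] -> max=33
step 11: append 36 -> window=[3, 33, 6, 36] -> max=36
step 12: append 28 -> window=[33, 6, 36, 28] -> max=36

Answer: 28 28 29 29 29 33 33 36 36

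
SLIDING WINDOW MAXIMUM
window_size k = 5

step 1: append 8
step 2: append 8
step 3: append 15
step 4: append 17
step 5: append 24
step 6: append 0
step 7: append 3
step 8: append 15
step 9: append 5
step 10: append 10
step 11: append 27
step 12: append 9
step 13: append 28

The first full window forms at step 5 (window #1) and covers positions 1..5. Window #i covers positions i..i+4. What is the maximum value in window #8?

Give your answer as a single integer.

step 1: append 8 -> window=[8] (not full yet)
step 2: append 8 -> window=[8, 8] (not full yet)
step 3: append 15 -> window=[8, 8, 15] (not full yet)
step 4: append 17 -> window=[8, 8, 15, 17] (not full yet)
step 5: append 24 -> window=[8, 8, 15, 17, 24] -> max=24
step 6: append 0 -> window=[8, 15, 17, 24, 0] -> max=24
step 7: append 3 -> window=[15, 17, 24, 0, 3] -> max=24
step 8: append 15 -> window=[17, 24, 0, 3, 15] -> max=24
step 9: append 5 -> window=[24, 0, 3, 15, 5] -> max=24
step 10: append 10 -> window=[0, 3, 15, 5, 10] -> max=15
step 11: append 27 -> window=[3, 15, 5, 10, 27] -> max=27
step 12: append 9 -> window=[15, 5, 10, 27, 9] -> max=27
Window #8 max = 27

Answer: 27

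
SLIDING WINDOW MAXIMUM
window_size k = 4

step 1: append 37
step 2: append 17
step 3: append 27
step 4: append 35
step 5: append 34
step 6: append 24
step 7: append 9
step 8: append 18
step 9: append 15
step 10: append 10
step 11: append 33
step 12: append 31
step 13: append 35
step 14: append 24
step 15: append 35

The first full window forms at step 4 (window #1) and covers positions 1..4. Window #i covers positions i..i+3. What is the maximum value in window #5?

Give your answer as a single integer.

Answer: 34

Derivation:
step 1: append 37 -> window=[37] (not full yet)
step 2: append 17 -> window=[37, 17] (not full yet)
step 3: append 27 -> window=[37, 17, 27] (not full yet)
step 4: append 35 -> window=[37, 17, 27, 35] -> max=37
step 5: append 34 -> window=[17, 27, 35, 34] -> max=35
step 6: append 24 -> window=[27, 35, 34, 24] -> max=35
step 7: append 9 -> window=[35, 34, 24, 9] -> max=35
step 8: append 18 -> window=[34, 24, 9, 18] -> max=34
Window #5 max = 34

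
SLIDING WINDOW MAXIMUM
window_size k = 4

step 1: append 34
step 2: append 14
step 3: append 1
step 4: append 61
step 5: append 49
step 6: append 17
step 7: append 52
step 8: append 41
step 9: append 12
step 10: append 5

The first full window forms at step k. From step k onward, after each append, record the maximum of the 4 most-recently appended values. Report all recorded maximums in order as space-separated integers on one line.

step 1: append 34 -> window=[34] (not full yet)
step 2: append 14 -> window=[34, 14] (not full yet)
step 3: append 1 -> window=[34, 14, 1] (not full yet)
step 4: append 61 -> window=[34, 14, 1, 61] -> max=61
step 5: append 49 -> window=[14, 1, 61, 49] -> max=61
step 6: append 17 -> window=[1, 61, 49, 17] -> max=61
step 7: append 52 -> window=[61, 49, 17, 52] -> max=61
step 8: append 41 -> window=[49, 17, 52, 41] -> max=52
step 9: append 12 -> window=[17, 52, 41, 12] -> max=52
step 10: append 5 -> window=[52, 41, 12, 5] -> max=52

Answer: 61 61 61 61 52 52 52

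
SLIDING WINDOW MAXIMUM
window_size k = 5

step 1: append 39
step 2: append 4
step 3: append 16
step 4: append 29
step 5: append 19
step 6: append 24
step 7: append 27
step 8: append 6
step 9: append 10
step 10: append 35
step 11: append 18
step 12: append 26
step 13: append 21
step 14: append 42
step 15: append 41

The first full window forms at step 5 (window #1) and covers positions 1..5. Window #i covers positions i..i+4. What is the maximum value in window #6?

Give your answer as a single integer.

Answer: 35

Derivation:
step 1: append 39 -> window=[39] (not full yet)
step 2: append 4 -> window=[39, 4] (not full yet)
step 3: append 16 -> window=[39, 4, 16] (not full yet)
step 4: append 29 -> window=[39, 4, 16, 29] (not full yet)
step 5: append 19 -> window=[39, 4, 16, 29, 19] -> max=39
step 6: append 24 -> window=[4, 16, 29, 19, 24] -> max=29
step 7: append 27 -> window=[16, 29, 19, 24, 27] -> max=29
step 8: append 6 -> window=[29, 19, 24, 27, 6] -> max=29
step 9: append 10 -> window=[19, 24, 27, 6, 10] -> max=27
step 10: append 35 -> window=[24, 27, 6, 10, 35] -> max=35
Window #6 max = 35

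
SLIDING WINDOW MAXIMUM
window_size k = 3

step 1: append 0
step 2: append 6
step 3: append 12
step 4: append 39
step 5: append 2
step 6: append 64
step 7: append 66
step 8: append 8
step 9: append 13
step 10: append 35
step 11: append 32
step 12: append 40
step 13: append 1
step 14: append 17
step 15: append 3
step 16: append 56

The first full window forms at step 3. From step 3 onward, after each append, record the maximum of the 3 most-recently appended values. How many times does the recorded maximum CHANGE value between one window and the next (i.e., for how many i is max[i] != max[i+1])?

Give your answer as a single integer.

step 1: append 0 -> window=[0] (not full yet)
step 2: append 6 -> window=[0, 6] (not full yet)
step 3: append 12 -> window=[0, 6, 12] -> max=12
step 4: append 39 -> window=[6, 12, 39] -> max=39
step 5: append 2 -> window=[12, 39, 2] -> max=39
step 6: append 64 -> window=[39, 2, 64] -> max=64
step 7: append 66 -> window=[2, 64, 66] -> max=66
step 8: append 8 -> window=[64, 66, 8] -> max=66
step 9: append 13 -> window=[66, 8, 13] -> max=66
step 10: append 35 -> window=[8, 13, 35] -> max=35
step 11: append 32 -> window=[13, 35, 32] -> max=35
step 12: append 40 -> window=[35, 32, 40] -> max=40
step 13: append 1 -> window=[32, 40, 1] -> max=40
step 14: append 17 -> window=[40, 1, 17] -> max=40
step 15: append 3 -> window=[1, 17, 3] -> max=17
step 16: append 56 -> window=[17, 3, 56] -> max=56
Recorded maximums: 12 39 39 64 66 66 66 35 35 40 40 40 17 56
Changes between consecutive maximums: 7

Answer: 7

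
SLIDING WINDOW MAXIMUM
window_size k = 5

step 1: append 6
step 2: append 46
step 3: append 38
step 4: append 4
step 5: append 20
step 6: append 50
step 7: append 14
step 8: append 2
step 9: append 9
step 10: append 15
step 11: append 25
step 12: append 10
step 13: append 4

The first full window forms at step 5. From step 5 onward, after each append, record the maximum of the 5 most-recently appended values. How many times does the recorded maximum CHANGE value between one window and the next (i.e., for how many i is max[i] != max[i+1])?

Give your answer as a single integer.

step 1: append 6 -> window=[6] (not full yet)
step 2: append 46 -> window=[6, 46] (not full yet)
step 3: append 38 -> window=[6, 46, 38] (not full yet)
step 4: append 4 -> window=[6, 46, 38, 4] (not full yet)
step 5: append 20 -> window=[6, 46, 38, 4, 20] -> max=46
step 6: append 50 -> window=[46, 38, 4, 20, 50] -> max=50
step 7: append 14 -> window=[38, 4, 20, 50, 14] -> max=50
step 8: append 2 -> window=[4, 20, 50, 14, 2] -> max=50
step 9: append 9 -> window=[20, 50, 14, 2, 9] -> max=50
step 10: append 15 -> window=[50, 14, 2, 9, 15] -> max=50
step 11: append 25 -> window=[14, 2, 9, 15, 25] -> max=25
step 12: append 10 -> window=[2, 9, 15, 25, 10] -> max=25
step 13: append 4 -> window=[9, 15, 25, 10, 4] -> max=25
Recorded maximums: 46 50 50 50 50 50 25 25 25
Changes between consecutive maximums: 2

Answer: 2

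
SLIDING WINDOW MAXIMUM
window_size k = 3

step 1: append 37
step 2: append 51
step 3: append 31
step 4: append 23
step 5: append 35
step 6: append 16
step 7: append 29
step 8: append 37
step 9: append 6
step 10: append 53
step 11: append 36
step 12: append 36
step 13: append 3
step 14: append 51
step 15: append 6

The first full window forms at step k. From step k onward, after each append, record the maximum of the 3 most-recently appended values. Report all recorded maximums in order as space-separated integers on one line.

step 1: append 37 -> window=[37] (not full yet)
step 2: append 51 -> window=[37, 51] (not full yet)
step 3: append 31 -> window=[37, 51, 31] -> max=51
step 4: append 23 -> window=[51, 31, 23] -> max=51
step 5: append 35 -> window=[31, 23, 35] -> max=35
step 6: append 16 -> window=[23, 35, 16] -> max=35
step 7: append 29 -> window=[35, 16, 29] -> max=35
step 8: append 37 -> window=[16, 29, 37] -> max=37
step 9: append 6 -> window=[29, 37, 6] -> max=37
step 10: append 53 -> window=[37, 6, 53] -> max=53
step 11: append 36 -> window=[6, 53, 36] -> max=53
step 12: append 36 -> window=[53, 36, 36] -> max=53
step 13: append 3 -> window=[36, 36, 3] -> max=36
step 14: append 51 -> window=[36, 3, 51] -> max=51
step 15: append 6 -> window=[3, 51, 6] -> max=51

Answer: 51 51 35 35 35 37 37 53 53 53 36 51 51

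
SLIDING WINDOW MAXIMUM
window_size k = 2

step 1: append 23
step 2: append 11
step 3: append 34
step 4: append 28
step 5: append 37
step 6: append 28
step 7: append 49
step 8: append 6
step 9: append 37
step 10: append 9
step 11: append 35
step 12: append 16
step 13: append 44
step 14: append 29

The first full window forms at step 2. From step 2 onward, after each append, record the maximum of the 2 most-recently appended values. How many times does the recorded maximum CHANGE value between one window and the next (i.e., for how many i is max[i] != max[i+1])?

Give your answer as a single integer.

step 1: append 23 -> window=[23] (not full yet)
step 2: append 11 -> window=[23, 11] -> max=23
step 3: append 34 -> window=[11, 34] -> max=34
step 4: append 28 -> window=[34, 28] -> max=34
step 5: append 37 -> window=[28, 37] -> max=37
step 6: append 28 -> window=[37, 28] -> max=37
step 7: append 49 -> window=[28, 49] -> max=49
step 8: append 6 -> window=[49, 6] -> max=49
step 9: append 37 -> window=[6, 37] -> max=37
step 10: append 9 -> window=[37, 9] -> max=37
step 11: append 35 -> window=[9, 35] -> max=35
step 12: append 16 -> window=[35, 16] -> max=35
step 13: append 44 -> window=[16, 44] -> max=44
step 14: append 29 -> window=[44, 29] -> max=44
Recorded maximums: 23 34 34 37 37 49 49 37 37 35 35 44 44
Changes between consecutive maximums: 6

Answer: 6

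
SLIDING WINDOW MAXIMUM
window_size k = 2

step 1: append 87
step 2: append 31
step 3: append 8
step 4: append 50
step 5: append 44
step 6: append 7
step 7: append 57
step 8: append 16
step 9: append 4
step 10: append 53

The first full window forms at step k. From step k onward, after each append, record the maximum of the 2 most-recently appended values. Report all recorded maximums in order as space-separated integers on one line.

step 1: append 87 -> window=[87] (not full yet)
step 2: append 31 -> window=[87, 31] -> max=87
step 3: append 8 -> window=[31, 8] -> max=31
step 4: append 50 -> window=[8, 50] -> max=50
step 5: append 44 -> window=[50, 44] -> max=50
step 6: append 7 -> window=[44, 7] -> max=44
step 7: append 57 -> window=[7, 57] -> max=57
step 8: append 16 -> window=[57, 16] -> max=57
step 9: append 4 -> window=[16, 4] -> max=16
step 10: append 53 -> window=[4, 53] -> max=53

Answer: 87 31 50 50 44 57 57 16 53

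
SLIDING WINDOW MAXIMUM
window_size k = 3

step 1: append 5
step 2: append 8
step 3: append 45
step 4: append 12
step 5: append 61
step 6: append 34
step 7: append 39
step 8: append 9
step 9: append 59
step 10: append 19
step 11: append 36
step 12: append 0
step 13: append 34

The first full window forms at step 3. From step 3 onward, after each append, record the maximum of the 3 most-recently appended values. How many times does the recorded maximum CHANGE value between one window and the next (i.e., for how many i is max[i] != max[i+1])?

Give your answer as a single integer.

Answer: 4

Derivation:
step 1: append 5 -> window=[5] (not full yet)
step 2: append 8 -> window=[5, 8] (not full yet)
step 3: append 45 -> window=[5, 8, 45] -> max=45
step 4: append 12 -> window=[8, 45, 12] -> max=45
step 5: append 61 -> window=[45, 12, 61] -> max=61
step 6: append 34 -> window=[12, 61, 34] -> max=61
step 7: append 39 -> window=[61, 34, 39] -> max=61
step 8: append 9 -> window=[34, 39, 9] -> max=39
step 9: append 59 -> window=[39, 9, 59] -> max=59
step 10: append 19 -> window=[9, 59, 19] -> max=59
step 11: append 36 -> window=[59, 19, 36] -> max=59
step 12: append 0 -> window=[19, 36, 0] -> max=36
step 13: append 34 -> window=[36, 0, 34] -> max=36
Recorded maximums: 45 45 61 61 61 39 59 59 59 36 36
Changes between consecutive maximums: 4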